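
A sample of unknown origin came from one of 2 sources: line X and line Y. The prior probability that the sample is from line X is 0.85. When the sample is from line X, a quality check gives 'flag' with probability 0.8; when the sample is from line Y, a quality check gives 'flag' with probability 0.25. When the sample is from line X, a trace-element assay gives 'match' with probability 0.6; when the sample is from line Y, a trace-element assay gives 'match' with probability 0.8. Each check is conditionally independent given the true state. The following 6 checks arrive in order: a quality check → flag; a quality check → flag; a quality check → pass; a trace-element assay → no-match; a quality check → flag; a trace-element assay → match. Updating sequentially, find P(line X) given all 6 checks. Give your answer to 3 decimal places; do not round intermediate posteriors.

0.987

After a quality check='flag': P(line X) = 0.8·0.8500 / (0.8·0.8500 + 0.25·0.1500) ≈ 0.9477
After a quality check='flag': P(line X) = 0.8·0.9477 / (0.8·0.9477 + 0.25·0.0523) ≈ 0.9831
After a quality check='pass': P(line X) = 0.2·0.9831 / (0.2·0.9831 + 0.75·0.0169) ≈ 0.9393
After a trace-element assay='no-match': P(line X) = 0.4·0.9393 / (0.4·0.9393 + 0.2·0.0607) ≈ 0.9687
After a quality check='flag': P(line X) = 0.8·0.9687 / (0.8·0.9687 + 0.25·0.0313) ≈ 0.9900
After a trace-element assay='match': P(line X) = 0.6·0.9900 / (0.6·0.9900 + 0.8·0.0100) ≈ 0.9867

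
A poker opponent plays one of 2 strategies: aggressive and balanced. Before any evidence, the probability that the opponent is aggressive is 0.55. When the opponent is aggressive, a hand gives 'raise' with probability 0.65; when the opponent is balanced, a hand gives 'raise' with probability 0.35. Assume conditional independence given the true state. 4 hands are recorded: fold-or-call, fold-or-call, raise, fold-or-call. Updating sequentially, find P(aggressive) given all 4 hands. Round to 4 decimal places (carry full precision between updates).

After 'fold-or-call': P(aggressive) = 0.35·0.5500 / (0.35·0.5500 + 0.65·0.4500) ≈ 0.3969
After 'fold-or-call': P(aggressive) = 0.35·0.3969 / (0.35·0.3969 + 0.65·0.6031) ≈ 0.2617
After 'raise': P(aggressive) = 0.65·0.2617 / (0.65·0.2617 + 0.35·0.7383) ≈ 0.3969
After 'fold-or-call': P(aggressive) = 0.35·0.3969 / (0.35·0.3969 + 0.65·0.6031) ≈ 0.2617

0.2617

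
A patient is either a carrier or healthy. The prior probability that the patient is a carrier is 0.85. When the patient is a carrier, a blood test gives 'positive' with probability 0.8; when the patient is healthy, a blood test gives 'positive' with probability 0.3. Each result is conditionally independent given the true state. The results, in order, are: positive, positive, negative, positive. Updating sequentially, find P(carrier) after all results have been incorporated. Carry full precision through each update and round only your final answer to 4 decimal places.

0.9685

After 'positive': P(carrier) = 0.8·0.8500 / (0.8·0.8500 + 0.3·0.1500) ≈ 0.9379
After 'positive': P(carrier) = 0.8·0.9379 / (0.8·0.9379 + 0.3·0.0621) ≈ 0.9758
After 'negative': P(carrier) = 0.2·0.9758 / (0.2·0.9758 + 0.7·0.0242) ≈ 0.9201
After 'positive': P(carrier) = 0.8·0.9201 / (0.8·0.9201 + 0.3·0.0799) ≈ 0.9685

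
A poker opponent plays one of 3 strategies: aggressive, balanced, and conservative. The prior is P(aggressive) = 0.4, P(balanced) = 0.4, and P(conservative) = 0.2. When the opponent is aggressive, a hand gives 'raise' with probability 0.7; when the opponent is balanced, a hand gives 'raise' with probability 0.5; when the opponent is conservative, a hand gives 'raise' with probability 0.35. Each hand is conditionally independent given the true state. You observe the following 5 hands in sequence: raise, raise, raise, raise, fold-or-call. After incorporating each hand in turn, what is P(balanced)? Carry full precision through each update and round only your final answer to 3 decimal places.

0.289

After 'raise': normaliser = 0.7·0.4000 + 0.5·0.4000 + 0.35·0.2000; P(aggressive) ≈ 0.5091, P(balanced) ≈ 0.3636, P(conservative) ≈ 0.1273
After 'raise': normaliser = 0.7·0.5091 + 0.5·0.3636 + 0.35·0.1273; P(aggressive) ≈ 0.6115, P(balanced) ≈ 0.3120, P(conservative) ≈ 0.0764
After 'raise': normaliser = 0.7·0.6115 + 0.5·0.3120 + 0.35·0.0764; P(aggressive) ≈ 0.7008, P(balanced) ≈ 0.2554, P(conservative) ≈ 0.0438
After 'raise': normaliser = 0.7·0.7008 + 0.5·0.2554 + 0.35·0.0438; P(aggressive) ≈ 0.7743, P(balanced) ≈ 0.2015, P(conservative) ≈ 0.0242
After 'fold-or-call': normaliser = 0.3·0.7743 + 0.5·0.2015 + 0.65·0.0242; P(aggressive) ≈ 0.6660, P(balanced) ≈ 0.2889, P(conservative) ≈ 0.0451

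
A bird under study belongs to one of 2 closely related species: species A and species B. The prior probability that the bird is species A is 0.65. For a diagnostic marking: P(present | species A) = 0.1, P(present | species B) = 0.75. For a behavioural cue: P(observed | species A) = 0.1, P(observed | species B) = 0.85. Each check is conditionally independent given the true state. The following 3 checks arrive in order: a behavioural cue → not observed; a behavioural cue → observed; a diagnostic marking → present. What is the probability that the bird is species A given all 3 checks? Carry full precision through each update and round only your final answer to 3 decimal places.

0.149

After a behavioural cue='not observed': P(species A) = 0.9·0.6500 / (0.9·0.6500 + 0.15·0.3500) ≈ 0.9176
After a behavioural cue='observed': P(species A) = 0.1·0.9176 / (0.1·0.9176 + 0.85·0.0824) ≈ 0.5673
After a diagnostic marking='present': P(species A) = 0.1·0.5673 / (0.1·0.5673 + 0.75·0.4327) ≈ 0.1488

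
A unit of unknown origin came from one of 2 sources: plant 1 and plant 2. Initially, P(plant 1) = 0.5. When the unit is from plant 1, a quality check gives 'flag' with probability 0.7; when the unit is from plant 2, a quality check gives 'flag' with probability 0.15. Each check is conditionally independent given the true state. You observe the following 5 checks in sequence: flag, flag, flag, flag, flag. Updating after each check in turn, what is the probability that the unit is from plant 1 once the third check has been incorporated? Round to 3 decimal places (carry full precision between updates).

0.990

After 'flag': P(plant 1) = 0.7·0.5000 / (0.7·0.5000 + 0.15·0.5000) ≈ 0.8235
After 'flag': P(plant 1) = 0.7·0.8235 / (0.7·0.8235 + 0.15·0.1765) ≈ 0.9561
After 'flag': P(plant 1) = 0.7·0.9561 / (0.7·0.9561 + 0.15·0.0439) ≈ 0.9903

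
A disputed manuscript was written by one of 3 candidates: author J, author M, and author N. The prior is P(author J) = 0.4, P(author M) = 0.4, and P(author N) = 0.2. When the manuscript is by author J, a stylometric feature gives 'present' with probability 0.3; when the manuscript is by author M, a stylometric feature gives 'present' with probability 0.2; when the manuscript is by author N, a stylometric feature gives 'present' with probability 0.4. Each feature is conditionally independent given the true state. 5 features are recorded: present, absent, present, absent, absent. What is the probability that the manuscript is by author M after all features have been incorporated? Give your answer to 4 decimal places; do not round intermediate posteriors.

Apply Bayes' rule sequentially, carrying P(author M) forward.
After 'present': normaliser = 0.3·0.4000 + 0.2·0.4000 + 0.4·0.2000; P(author J) ≈ 0.4286, P(author M) ≈ 0.2857, P(author N) ≈ 0.2857
After 'absent': normaliser = 0.7·0.4286 + 0.8·0.2857 + 0.6·0.2857; P(author J) ≈ 0.4286, P(author M) ≈ 0.3265, P(author N) ≈ 0.2449
After 'present': normaliser = 0.3·0.4286 + 0.2·0.3265 + 0.4·0.2449; P(author J) ≈ 0.4406, P(author M) ≈ 0.2238, P(author N) ≈ 0.3357
After 'absent': normaliser = 0.7·0.4406 + 0.8·0.2238 + 0.6·0.3357; P(author J) ≈ 0.4477, P(author M) ≈ 0.2599, P(author N) ≈ 0.2924
After 'absent': normaliser = 0.7·0.4477 + 0.8·0.2599 + 0.6·0.2924; P(author J) ≈ 0.4498, P(author M) ≈ 0.2984, P(author N) ≈ 0.2518

0.2984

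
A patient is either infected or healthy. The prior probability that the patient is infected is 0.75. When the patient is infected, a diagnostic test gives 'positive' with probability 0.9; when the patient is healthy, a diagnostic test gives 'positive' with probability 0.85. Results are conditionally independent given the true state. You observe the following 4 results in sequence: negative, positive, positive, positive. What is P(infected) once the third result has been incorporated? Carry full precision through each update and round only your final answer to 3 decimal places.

After 'negative': P(infected) = 0.1·0.7500 / (0.1·0.7500 + 0.15·0.2500) ≈ 0.6667
After 'positive': P(infected) = 0.9·0.6667 / (0.9·0.6667 + 0.85·0.3333) ≈ 0.6792
After 'positive': P(infected) = 0.9·0.6792 / (0.9·0.6792 + 0.85·0.3208) ≈ 0.6916

0.692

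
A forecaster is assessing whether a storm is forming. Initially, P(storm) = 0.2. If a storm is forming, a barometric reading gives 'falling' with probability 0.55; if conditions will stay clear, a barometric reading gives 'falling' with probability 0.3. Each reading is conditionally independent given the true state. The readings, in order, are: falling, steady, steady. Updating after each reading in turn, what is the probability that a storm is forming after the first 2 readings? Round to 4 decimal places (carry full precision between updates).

After 'falling': P(storm) = 0.55·0.2000 / (0.55·0.2000 + 0.3·0.8000) ≈ 0.3143
After 'steady': P(storm) = 0.45·0.3143 / (0.45·0.3143 + 0.7·0.6857) ≈ 0.2276

0.2276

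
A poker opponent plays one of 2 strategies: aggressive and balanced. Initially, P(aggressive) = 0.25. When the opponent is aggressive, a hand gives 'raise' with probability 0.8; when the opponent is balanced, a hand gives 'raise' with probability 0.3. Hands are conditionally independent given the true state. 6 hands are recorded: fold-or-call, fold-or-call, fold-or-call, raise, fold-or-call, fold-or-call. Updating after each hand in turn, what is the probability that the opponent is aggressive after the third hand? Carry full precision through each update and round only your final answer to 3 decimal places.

0.008

After 'fold-or-call': P(aggressive) = 0.2·0.2500 / (0.2·0.2500 + 0.7·0.7500) ≈ 0.0870
After 'fold-or-call': P(aggressive) = 0.2·0.0870 / (0.2·0.0870 + 0.7·0.9130) ≈ 0.0265
After 'fold-or-call': P(aggressive) = 0.2·0.0265 / (0.2·0.0265 + 0.7·0.9735) ≈ 0.0077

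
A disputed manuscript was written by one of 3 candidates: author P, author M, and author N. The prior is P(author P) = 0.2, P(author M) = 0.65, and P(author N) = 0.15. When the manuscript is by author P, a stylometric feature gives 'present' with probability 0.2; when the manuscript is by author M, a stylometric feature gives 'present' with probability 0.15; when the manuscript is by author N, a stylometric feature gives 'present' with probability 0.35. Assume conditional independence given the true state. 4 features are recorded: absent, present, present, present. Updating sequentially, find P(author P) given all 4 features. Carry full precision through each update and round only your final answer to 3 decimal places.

After 'absent': normaliser = 0.8·0.2000 + 0.85·0.6500 + 0.65·0.1500; P(author P) ≈ 0.1975, P(author M) ≈ 0.6821, P(author N) ≈ 0.1204
After 'present': normaliser = 0.2·0.1975 + 0.15·0.6821 + 0.35·0.1204; P(author P) ≈ 0.2148, P(author M) ≈ 0.5562, P(author N) ≈ 0.2290
After 'present': normaliser = 0.2·0.2148 + 0.15·0.5562 + 0.35·0.2290; P(author P) ≈ 0.2080, P(author M) ≈ 0.4039, P(author N) ≈ 0.3881
After 'present': normaliser = 0.2·0.2080 + 0.15·0.4039 + 0.35·0.3881; P(author P) ≈ 0.1747, P(author M) ≈ 0.2546, P(author N) ≈ 0.5707

0.175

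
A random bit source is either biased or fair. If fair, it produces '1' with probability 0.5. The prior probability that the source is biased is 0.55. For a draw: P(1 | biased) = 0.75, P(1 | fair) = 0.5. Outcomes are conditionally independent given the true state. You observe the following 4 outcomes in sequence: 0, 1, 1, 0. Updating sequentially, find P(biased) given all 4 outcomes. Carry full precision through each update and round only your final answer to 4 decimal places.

0.4074

After '0': P(biased) = 0.25·0.5500 / (0.25·0.5500 + 0.5·0.4500) ≈ 0.3793
After '1': P(biased) = 0.75·0.3793 / (0.75·0.3793 + 0.5·0.6207) ≈ 0.4783
After '1': P(biased) = 0.75·0.4783 / (0.75·0.4783 + 0.5·0.5217) ≈ 0.5789
After '0': P(biased) = 0.25·0.5789 / (0.25·0.5789 + 0.5·0.4211) ≈ 0.4074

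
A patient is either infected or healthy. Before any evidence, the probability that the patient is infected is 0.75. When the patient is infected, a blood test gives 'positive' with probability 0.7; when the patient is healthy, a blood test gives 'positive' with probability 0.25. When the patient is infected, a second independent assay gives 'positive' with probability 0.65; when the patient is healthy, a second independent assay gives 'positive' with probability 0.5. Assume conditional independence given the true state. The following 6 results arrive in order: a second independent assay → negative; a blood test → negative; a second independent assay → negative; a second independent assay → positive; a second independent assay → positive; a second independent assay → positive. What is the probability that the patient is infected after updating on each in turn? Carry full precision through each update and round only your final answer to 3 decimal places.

0.564

After a second independent assay='negative': P(infected) = 0.35·0.7500 / (0.35·0.7500 + 0.5·0.2500) ≈ 0.6774
After a blood test='negative': P(infected) = 0.3·0.6774 / (0.3·0.6774 + 0.75·0.3226) ≈ 0.4565
After a second independent assay='negative': P(infected) = 0.35·0.4565 / (0.35·0.4565 + 0.5·0.5435) ≈ 0.3703
After a second independent assay='positive': P(infected) = 0.65·0.3703 / (0.65·0.3703 + 0.5·0.6297) ≈ 0.4332
After a second independent assay='positive': P(infected) = 0.65·0.4332 / (0.65·0.4332 + 0.5·0.5668) ≈ 0.4984
After a second independent assay='positive': P(infected) = 0.65·0.4984 / (0.65·0.4984 + 0.5·0.5016) ≈ 0.5637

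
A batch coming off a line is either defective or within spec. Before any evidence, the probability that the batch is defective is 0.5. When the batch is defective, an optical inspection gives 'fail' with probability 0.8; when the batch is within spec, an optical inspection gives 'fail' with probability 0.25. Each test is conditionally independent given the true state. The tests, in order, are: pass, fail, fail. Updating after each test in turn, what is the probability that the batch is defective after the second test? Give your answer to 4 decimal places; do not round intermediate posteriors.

After 'pass': P(defective) = 0.2·0.5000 / (0.2·0.5000 + 0.75·0.5000) ≈ 0.2105
After 'fail': P(defective) = 0.8·0.2105 / (0.8·0.2105 + 0.25·0.7895) ≈ 0.4604

0.4604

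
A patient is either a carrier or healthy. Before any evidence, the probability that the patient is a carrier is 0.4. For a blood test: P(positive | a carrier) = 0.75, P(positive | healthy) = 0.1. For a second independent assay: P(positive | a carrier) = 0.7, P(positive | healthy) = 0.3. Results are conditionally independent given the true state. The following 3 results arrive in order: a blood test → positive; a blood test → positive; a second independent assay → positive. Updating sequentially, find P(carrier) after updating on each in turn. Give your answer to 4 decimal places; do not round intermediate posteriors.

0.9887

After a blood test='positive': P(carrier) = 0.75·0.4000 / (0.75·0.4000 + 0.1·0.6000) ≈ 0.8333
After a blood test='positive': P(carrier) = 0.75·0.8333 / (0.75·0.8333 + 0.1·0.1667) ≈ 0.9740
After a second independent assay='positive': P(carrier) = 0.7·0.9740 / (0.7·0.9740 + 0.3·0.0260) ≈ 0.9887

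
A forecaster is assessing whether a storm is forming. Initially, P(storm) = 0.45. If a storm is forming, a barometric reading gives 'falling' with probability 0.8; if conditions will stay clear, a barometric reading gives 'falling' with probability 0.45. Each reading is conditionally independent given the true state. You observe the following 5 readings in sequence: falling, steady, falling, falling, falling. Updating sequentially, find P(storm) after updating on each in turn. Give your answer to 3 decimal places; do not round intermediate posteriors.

0.748

After 'falling': P(storm) = 0.8·0.4500 / (0.8·0.4500 + 0.45·0.5500) ≈ 0.5926
After 'steady': P(storm) = 0.2·0.5926 / (0.2·0.5926 + 0.55·0.4074) ≈ 0.3459
After 'falling': P(storm) = 0.8·0.3459 / (0.8·0.3459 + 0.45·0.6541) ≈ 0.4846
After 'falling': P(storm) = 0.8·0.4846 / (0.8·0.4846 + 0.45·0.5154) ≈ 0.6257
After 'falling': P(storm) = 0.8·0.6257 / (0.8·0.6257 + 0.45·0.3743) ≈ 0.7482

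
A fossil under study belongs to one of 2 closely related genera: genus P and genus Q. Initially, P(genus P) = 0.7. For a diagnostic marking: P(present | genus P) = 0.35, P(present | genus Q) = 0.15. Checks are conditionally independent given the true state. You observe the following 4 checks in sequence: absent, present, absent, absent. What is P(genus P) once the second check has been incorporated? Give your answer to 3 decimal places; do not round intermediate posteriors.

0.806

After 'absent': P(genus P) = 0.65·0.7000 / (0.65·0.7000 + 0.85·0.3000) ≈ 0.6408
After 'present': P(genus P) = 0.35·0.6408 / (0.35·0.6408 + 0.15·0.3592) ≈ 0.8063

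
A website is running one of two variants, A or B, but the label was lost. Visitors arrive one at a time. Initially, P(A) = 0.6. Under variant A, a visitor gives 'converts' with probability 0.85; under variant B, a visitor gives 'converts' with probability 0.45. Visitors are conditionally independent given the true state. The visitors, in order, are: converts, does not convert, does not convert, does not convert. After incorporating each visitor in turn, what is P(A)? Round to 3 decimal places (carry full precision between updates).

0.054

After 'converts': P(A) = 0.85·0.6000 / (0.85·0.6000 + 0.45·0.4000) ≈ 0.7391
After 'does not convert': P(A) = 0.15·0.7391 / (0.15·0.7391 + 0.55·0.2609) ≈ 0.4359
After 'does not convert': P(A) = 0.15·0.4359 / (0.15·0.4359 + 0.55·0.5641) ≈ 0.1741
After 'does not convert': P(A) = 0.15·0.1741 / (0.15·0.1741 + 0.55·0.8259) ≈ 0.0544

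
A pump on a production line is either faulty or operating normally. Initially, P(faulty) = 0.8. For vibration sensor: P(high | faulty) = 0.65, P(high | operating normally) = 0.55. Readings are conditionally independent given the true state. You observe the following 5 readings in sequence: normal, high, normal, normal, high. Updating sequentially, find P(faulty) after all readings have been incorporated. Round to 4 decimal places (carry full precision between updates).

After 'normal': P(faulty) = 0.35·0.8000 / (0.35·0.8000 + 0.45·0.2000) ≈ 0.7568
After 'high': P(faulty) = 0.65·0.7568 / (0.65·0.7568 + 0.55·0.2432) ≈ 0.7862
After 'normal': P(faulty) = 0.35·0.7862 / (0.35·0.7862 + 0.45·0.2138) ≈ 0.7409
After 'normal': P(faulty) = 0.35·0.7409 / (0.35·0.7409 + 0.45·0.2591) ≈ 0.6898
After 'high': P(faulty) = 0.65·0.6898 / (0.65·0.6898 + 0.55·0.3102) ≈ 0.7244

0.7244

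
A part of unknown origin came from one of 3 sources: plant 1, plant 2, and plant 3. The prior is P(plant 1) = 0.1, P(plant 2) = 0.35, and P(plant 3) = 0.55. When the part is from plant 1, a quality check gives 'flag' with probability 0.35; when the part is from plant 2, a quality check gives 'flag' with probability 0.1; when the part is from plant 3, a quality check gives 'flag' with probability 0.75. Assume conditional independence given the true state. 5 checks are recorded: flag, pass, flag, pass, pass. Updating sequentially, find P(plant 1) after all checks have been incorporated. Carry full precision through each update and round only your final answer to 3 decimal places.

After 'flag': normaliser = 0.35·0.1000 + 0.1·0.3500 + 0.75·0.5500; P(plant 1) ≈ 0.0725, P(plant 2) ≈ 0.0725, P(plant 3) ≈ 0.8549
After 'pass': normaliser = 0.65·0.0725 + 0.9·0.0725 + 0.25·0.8549; P(plant 1) ≈ 0.1446, P(plant 2) ≈ 0.2002, P(plant 3) ≈ 0.6553
After 'flag': normaliser = 0.35·0.1446 + 0.1·0.2002 + 0.75·0.6553; P(plant 1) ≈ 0.0900, P(plant 2) ≈ 0.0356, P(plant 3) ≈ 0.8744
After 'pass': normaliser = 0.65·0.0900 + 0.9·0.0356 + 0.25·0.8744; P(plant 1) ≈ 0.1893, P(plant 2) ≈ 0.1037, P(plant 3) ≈ 0.7071
After 'pass': normaliser = 0.65·0.1893 + 0.9·0.1037 + 0.25·0.7071; P(plant 1) ≈ 0.3130, P(plant 2) ≈ 0.2374, P(plant 3) ≈ 0.4497

0.313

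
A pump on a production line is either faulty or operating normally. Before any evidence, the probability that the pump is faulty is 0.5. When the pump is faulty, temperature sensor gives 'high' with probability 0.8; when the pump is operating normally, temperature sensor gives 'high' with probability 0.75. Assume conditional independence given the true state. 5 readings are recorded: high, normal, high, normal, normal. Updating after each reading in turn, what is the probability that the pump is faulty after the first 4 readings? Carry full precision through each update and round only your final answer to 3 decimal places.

After 'high': P(faulty) = 0.8·0.5000 / (0.8·0.5000 + 0.75·0.5000) ≈ 0.5161
After 'normal': P(faulty) = 0.2·0.5161 / (0.2·0.5161 + 0.25·0.4839) ≈ 0.4604
After 'high': P(faulty) = 0.8·0.4604 / (0.8·0.4604 + 0.75·0.5396) ≈ 0.4765
After 'normal': P(faulty) = 0.2·0.4765 / (0.2·0.4765 + 0.25·0.5235) ≈ 0.4214

0.421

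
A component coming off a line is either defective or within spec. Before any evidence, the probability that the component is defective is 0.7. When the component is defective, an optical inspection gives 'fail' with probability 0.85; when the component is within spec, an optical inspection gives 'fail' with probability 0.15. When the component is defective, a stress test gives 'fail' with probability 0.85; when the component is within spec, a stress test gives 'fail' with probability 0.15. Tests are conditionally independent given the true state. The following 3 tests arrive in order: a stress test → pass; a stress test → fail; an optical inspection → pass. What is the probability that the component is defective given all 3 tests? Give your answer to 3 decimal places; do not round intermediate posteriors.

After a stress test='pass': P(defective) = 0.15·0.7000 / (0.15·0.7000 + 0.85·0.3000) ≈ 0.2917
After a stress test='fail': P(defective) = 0.85·0.2917 / (0.85·0.2917 + 0.15·0.7083) ≈ 0.7000
After an optical inspection='pass': P(defective) = 0.15·0.7000 / (0.15·0.7000 + 0.85·0.3000) ≈ 0.2917

0.292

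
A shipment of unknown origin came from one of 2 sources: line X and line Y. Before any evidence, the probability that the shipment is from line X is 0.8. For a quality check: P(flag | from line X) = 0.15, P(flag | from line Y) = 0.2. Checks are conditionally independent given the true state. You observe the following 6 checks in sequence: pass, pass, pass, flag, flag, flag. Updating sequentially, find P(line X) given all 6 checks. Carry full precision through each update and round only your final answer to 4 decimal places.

After 'pass': P(line X) = 0.85·0.8000 / (0.85·0.8000 + 0.8·0.2000) ≈ 0.8095
After 'pass': P(line X) = 0.85·0.8095 / (0.85·0.8095 + 0.8·0.1905) ≈ 0.8187
After 'pass': P(line X) = 0.85·0.8187 / (0.85·0.8187 + 0.8·0.1813) ≈ 0.8275
After 'flag': P(line X) = 0.15·0.8275 / (0.15·0.8275 + 0.2·0.1725) ≈ 0.7825
After 'flag': P(line X) = 0.15·0.7825 / (0.15·0.7825 + 0.2·0.2175) ≈ 0.7296
After 'flag': P(line X) = 0.15·0.7296 / (0.15·0.7296 + 0.2·0.2704) ≈ 0.6693

0.6693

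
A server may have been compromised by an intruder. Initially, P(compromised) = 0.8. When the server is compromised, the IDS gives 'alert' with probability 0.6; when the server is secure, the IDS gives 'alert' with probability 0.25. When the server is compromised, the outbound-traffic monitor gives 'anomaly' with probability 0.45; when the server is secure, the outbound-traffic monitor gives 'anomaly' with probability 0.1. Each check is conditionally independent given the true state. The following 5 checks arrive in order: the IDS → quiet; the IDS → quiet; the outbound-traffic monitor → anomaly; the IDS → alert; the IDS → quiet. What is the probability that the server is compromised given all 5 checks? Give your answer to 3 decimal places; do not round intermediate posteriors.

After the IDS='quiet': P(compromised) = 0.4·0.8000 / (0.4·0.8000 + 0.75·0.2000) ≈ 0.6809
After the IDS='quiet': P(compromised) = 0.4·0.6809 / (0.4·0.6809 + 0.75·0.3191) ≈ 0.5322
After the outbound-traffic monitor='anomaly': P(compromised) = 0.45·0.5322 / (0.45·0.5322 + 0.1·0.4678) ≈ 0.8366
After the IDS='alert': P(compromised) = 0.6·0.8366 / (0.6·0.8366 + 0.25·0.1634) ≈ 0.9247
After the IDS='quiet': P(compromised) = 0.4·0.9247 / (0.4·0.9247 + 0.75·0.0753) ≈ 0.8676

0.868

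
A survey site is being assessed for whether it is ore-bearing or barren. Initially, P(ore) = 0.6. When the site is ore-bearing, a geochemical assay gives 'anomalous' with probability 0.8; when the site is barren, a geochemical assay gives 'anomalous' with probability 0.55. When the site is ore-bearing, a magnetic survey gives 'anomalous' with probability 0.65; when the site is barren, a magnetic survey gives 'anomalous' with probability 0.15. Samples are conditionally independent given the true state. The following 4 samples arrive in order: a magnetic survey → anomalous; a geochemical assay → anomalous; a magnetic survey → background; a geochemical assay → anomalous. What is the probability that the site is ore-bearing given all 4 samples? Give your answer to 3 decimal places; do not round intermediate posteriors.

0.850

After a magnetic survey='anomalous': P(ore) = 0.65·0.6000 / (0.65·0.6000 + 0.15·0.4000) ≈ 0.8667
After a geochemical assay='anomalous': P(ore) = 0.8·0.8667 / (0.8·0.8667 + 0.55·0.1333) ≈ 0.9043
After a magnetic survey='background': P(ore) = 0.35·0.9043 / (0.35·0.9043 + 0.85·0.0957) ≈ 0.7956
After a geochemical assay='anomalous': P(ore) = 0.8·0.7956 / (0.8·0.7956 + 0.55·0.2044) ≈ 0.8499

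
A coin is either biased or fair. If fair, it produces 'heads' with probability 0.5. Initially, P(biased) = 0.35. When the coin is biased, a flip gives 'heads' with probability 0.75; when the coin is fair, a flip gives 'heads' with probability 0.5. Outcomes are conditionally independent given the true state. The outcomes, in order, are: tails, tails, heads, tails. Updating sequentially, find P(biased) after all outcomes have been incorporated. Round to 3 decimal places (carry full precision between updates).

0.092

Each posterior becomes the prior for the next update.
After 'tails': P(biased) = 0.25·0.3500 / (0.25·0.3500 + 0.5·0.6500) ≈ 0.2121
After 'tails': P(biased) = 0.25·0.2121 / (0.25·0.2121 + 0.5·0.7879) ≈ 0.1186
After 'heads': P(biased) = 0.75·0.1186 / (0.75·0.1186 + 0.5·0.8814) ≈ 0.1680
After 'tails': P(biased) = 0.25·0.1680 / (0.25·0.1680 + 0.5·0.8320) ≈ 0.0917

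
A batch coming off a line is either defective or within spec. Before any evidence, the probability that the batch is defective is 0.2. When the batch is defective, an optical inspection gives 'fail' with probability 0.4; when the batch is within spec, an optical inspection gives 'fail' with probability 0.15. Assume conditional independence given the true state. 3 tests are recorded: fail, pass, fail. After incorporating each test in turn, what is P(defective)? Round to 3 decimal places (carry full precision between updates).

0.557

Apply Bayes' rule sequentially, carrying P(defective) forward.
After 'fail': P(defective) = 0.4·0.2000 / (0.4·0.2000 + 0.15·0.8000) ≈ 0.4000
After 'pass': P(defective) = 0.6·0.4000 / (0.6·0.4000 + 0.85·0.6000) ≈ 0.3200
After 'fail': P(defective) = 0.4·0.3200 / (0.4·0.3200 + 0.15·0.6800) ≈ 0.5565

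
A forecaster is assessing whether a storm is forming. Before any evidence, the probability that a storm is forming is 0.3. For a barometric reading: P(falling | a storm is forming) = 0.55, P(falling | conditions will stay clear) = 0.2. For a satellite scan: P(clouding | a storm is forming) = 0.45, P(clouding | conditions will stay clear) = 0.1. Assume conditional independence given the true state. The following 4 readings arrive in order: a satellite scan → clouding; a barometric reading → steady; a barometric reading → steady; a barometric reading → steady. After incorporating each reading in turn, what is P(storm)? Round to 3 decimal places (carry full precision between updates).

After a satellite scan='clouding': P(storm) = 0.45·0.3000 / (0.45·0.3000 + 0.1·0.7000) ≈ 0.6585
After a barometric reading='steady': P(storm) = 0.45·0.6585 / (0.45·0.6585 + 0.8·0.3415) ≈ 0.5203
After a barometric reading='steady': P(storm) = 0.45·0.5203 / (0.45·0.5203 + 0.8·0.4797) ≈ 0.3790
After a barometric reading='steady': P(storm) = 0.45·0.3790 / (0.45·0.3790 + 0.8·0.6210) ≈ 0.2555

0.256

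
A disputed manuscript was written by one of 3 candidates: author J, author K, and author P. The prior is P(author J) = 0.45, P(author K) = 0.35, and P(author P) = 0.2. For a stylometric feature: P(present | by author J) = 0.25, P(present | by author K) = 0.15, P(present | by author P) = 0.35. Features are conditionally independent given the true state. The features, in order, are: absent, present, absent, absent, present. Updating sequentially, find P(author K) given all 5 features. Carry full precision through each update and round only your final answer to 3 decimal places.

0.206

After 'absent': normaliser = 0.75·0.4500 + 0.85·0.3500 + 0.65·0.2000; P(author J) ≈ 0.4412, P(author K) ≈ 0.3889, P(author P) ≈ 0.1699
After 'present': normaliser = 0.25·0.4412 + 0.15·0.3889 + 0.35·0.1699; P(author J) ≈ 0.4835, P(author K) ≈ 0.2557, P(author P) ≈ 0.2607
After 'absent': normaliser = 0.75·0.4835 + 0.85·0.2557 + 0.65·0.2607; P(author J) ≈ 0.4838, P(author K) ≈ 0.2900, P(author P) ≈ 0.2261
After 'absent': normaliser = 0.75·0.4838 + 0.85·0.2900 + 0.65·0.2261; P(author J) ≈ 0.4798, P(author K) ≈ 0.3259, P(author P) ≈ 0.1943
After 'present': normaliser = 0.25·0.4798 + 0.15·0.3259 + 0.35·0.1943; P(author J) ≈ 0.5064, P(author K) ≈ 0.2064, P(author P) ≈ 0.2872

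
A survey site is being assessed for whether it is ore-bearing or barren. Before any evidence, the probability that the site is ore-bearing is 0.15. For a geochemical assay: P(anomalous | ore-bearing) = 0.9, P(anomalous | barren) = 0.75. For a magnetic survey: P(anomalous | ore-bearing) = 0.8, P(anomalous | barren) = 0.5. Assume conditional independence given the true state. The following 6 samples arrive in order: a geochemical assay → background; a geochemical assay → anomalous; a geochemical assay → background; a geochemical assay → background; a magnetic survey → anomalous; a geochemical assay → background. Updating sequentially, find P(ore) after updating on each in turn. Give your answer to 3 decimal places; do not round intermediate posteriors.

0.009

After a geochemical assay='background': P(ore) = 0.1·0.1500 / (0.1·0.1500 + 0.25·0.8500) ≈ 0.0659
After a geochemical assay='anomalous': P(ore) = 0.9·0.0659 / (0.9·0.0659 + 0.75·0.9341) ≈ 0.0781
After a geochemical assay='background': P(ore) = 0.1·0.0781 / (0.1·0.0781 + 0.25·0.9219) ≈ 0.0328
After a geochemical assay='background': P(ore) = 0.1·0.0328 / (0.1·0.0328 + 0.25·0.9672) ≈ 0.0134
After a magnetic survey='anomalous': P(ore) = 0.8·0.0134 / (0.8·0.0134 + 0.5·0.9866) ≈ 0.0212
After a geochemical assay='background': P(ore) = 0.1·0.0212 / (0.1·0.0212 + 0.25·0.9788) ≈ 0.0086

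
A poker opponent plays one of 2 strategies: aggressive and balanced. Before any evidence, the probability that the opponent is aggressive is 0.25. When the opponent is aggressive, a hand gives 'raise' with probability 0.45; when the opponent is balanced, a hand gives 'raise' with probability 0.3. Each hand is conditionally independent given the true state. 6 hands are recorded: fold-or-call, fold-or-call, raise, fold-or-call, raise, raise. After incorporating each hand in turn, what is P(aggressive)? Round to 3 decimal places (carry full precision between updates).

0.353

Apply Bayes' rule sequentially, carrying P(aggressive) forward.
After 'fold-or-call': P(aggressive) = 0.55·0.2500 / (0.55·0.2500 + 0.7·0.7500) ≈ 0.2075
After 'fold-or-call': P(aggressive) = 0.55·0.2075 / (0.55·0.2075 + 0.7·0.7925) ≈ 0.1707
After 'raise': P(aggressive) = 0.45·0.1707 / (0.45·0.1707 + 0.3·0.8293) ≈ 0.2359
After 'fold-or-call': P(aggressive) = 0.55·0.2359 / (0.55·0.2359 + 0.7·0.7641) ≈ 0.1952
After 'raise': P(aggressive) = 0.45·0.1952 / (0.45·0.1952 + 0.3·0.8048) ≈ 0.2668
After 'raise': P(aggressive) = 0.45·0.2668 / (0.45·0.2668 + 0.3·0.7332) ≈ 0.3530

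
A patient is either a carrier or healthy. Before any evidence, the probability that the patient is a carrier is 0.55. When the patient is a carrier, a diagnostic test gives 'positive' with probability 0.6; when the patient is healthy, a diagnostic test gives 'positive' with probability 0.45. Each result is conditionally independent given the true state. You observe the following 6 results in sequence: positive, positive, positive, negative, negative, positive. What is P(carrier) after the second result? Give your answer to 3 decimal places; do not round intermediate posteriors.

0.685

After 'positive': P(carrier) = 0.6·0.5500 / (0.6·0.5500 + 0.45·0.4500) ≈ 0.6197
After 'positive': P(carrier) = 0.6·0.6197 / (0.6·0.6197 + 0.45·0.3803) ≈ 0.6848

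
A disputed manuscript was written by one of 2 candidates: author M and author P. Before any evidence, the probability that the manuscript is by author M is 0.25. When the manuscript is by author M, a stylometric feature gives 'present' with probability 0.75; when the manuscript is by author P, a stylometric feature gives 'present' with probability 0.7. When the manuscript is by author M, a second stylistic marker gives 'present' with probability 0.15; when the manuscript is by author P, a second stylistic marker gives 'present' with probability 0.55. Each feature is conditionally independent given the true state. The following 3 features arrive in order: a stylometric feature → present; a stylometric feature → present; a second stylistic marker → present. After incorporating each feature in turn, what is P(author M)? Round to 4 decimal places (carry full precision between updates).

0.0945

After a stylometric feature='present': P(author M) = 0.75·0.2500 / (0.75·0.2500 + 0.7·0.7500) ≈ 0.2632
After a stylometric feature='present': P(author M) = 0.75·0.2632 / (0.75·0.2632 + 0.7·0.7368) ≈ 0.2768
After a second stylistic marker='present': P(author M) = 0.15·0.2768 / (0.15·0.2768 + 0.55·0.7232) ≈ 0.0945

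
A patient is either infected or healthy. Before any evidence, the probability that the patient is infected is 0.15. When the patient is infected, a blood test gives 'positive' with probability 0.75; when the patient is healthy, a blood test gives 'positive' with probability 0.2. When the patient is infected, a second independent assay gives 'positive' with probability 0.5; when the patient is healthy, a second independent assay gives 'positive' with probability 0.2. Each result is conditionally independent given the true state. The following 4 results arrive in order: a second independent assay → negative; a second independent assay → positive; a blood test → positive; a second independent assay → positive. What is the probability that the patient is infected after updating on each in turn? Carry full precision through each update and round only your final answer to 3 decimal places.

After a second independent assay='negative': P(infected) = 0.5·0.1500 / (0.5·0.1500 + 0.8·0.8500) ≈ 0.0993
After a second independent assay='positive': P(infected) = 0.5·0.0993 / (0.5·0.0993 + 0.2·0.9007) ≈ 0.2161
After a blood test='positive': P(infected) = 0.75·0.2161 / (0.75·0.2161 + 0.2·0.7839) ≈ 0.5084
After a second independent assay='positive': P(infected) = 0.5·0.5084 / (0.5·0.5084 + 0.2·0.4916) ≈ 0.7211

0.721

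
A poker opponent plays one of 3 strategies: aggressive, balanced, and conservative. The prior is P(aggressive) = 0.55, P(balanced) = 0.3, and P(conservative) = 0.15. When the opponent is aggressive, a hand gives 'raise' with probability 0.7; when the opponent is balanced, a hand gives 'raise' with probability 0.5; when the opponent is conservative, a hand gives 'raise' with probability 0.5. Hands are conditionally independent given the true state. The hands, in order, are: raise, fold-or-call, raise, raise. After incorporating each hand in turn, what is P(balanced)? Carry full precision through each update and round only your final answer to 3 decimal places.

0.221

After 'raise': normaliser = 0.7·0.5500 + 0.5·0.3000 + 0.5·0.1500; P(aggressive) ≈ 0.6311, P(balanced) ≈ 0.2459, P(conservative) ≈ 0.1230
After 'fold-or-call': normaliser = 0.3·0.6311 + 0.5·0.2459 + 0.5·0.1230; P(aggressive) ≈ 0.5066, P(balanced) ≈ 0.3289, P(conservative) ≈ 0.1645
After 'raise': normaliser = 0.7·0.5066 + 0.5·0.3289 + 0.5·0.1645; P(aggressive) ≈ 0.5897, P(balanced) ≈ 0.2735, P(conservative) ≈ 0.1368
After 'raise': normaliser = 0.7·0.5897 + 0.5·0.2735 + 0.5·0.1368; P(aggressive) ≈ 0.6680, P(balanced) ≈ 0.2213, P(conservative) ≈ 0.1107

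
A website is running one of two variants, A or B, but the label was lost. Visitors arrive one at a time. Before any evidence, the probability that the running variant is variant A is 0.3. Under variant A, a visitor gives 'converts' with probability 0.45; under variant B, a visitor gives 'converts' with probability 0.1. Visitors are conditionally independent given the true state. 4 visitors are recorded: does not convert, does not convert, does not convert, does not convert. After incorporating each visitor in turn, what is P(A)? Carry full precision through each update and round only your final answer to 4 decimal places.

0.0564

Each posterior becomes the prior for the next update.
After 'does not convert': P(A) = 0.55·0.3000 / (0.55·0.3000 + 0.9·0.7000) ≈ 0.2075
After 'does not convert': P(A) = 0.55·0.2075 / (0.55·0.2075 + 0.9·0.7925) ≈ 0.1380
After 'does not convert': P(A) = 0.55·0.1380 / (0.55·0.1380 + 0.9·0.8620) ≈ 0.0891
After 'does not convert': P(A) = 0.55·0.0891 / (0.55·0.0891 + 0.9·0.9109) ≈ 0.0564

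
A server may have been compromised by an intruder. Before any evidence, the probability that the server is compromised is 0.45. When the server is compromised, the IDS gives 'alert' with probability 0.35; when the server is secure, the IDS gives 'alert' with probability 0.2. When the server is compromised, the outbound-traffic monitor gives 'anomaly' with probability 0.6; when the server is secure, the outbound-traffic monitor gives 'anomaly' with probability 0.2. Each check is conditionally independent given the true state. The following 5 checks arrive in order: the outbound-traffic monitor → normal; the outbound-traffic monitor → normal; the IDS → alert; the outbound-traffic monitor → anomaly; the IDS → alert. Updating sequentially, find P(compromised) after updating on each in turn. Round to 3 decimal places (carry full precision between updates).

Apply Bayes' rule sequentially, carrying P(compromised) forward.
After the outbound-traffic monitor='normal': P(compromised) = 0.4·0.4500 / (0.4·0.4500 + 0.8·0.5500) ≈ 0.2903
After the outbound-traffic monitor='normal': P(compromised) = 0.4·0.2903 / (0.4·0.2903 + 0.8·0.7097) ≈ 0.1698
After the IDS='alert': P(compromised) = 0.35·0.1698 / (0.35·0.1698 + 0.2·0.8302) ≈ 0.2636
After the outbound-traffic monitor='anomaly': P(compromised) = 0.6·0.2636 / (0.6·0.2636 + 0.2·0.7364) ≈ 0.5178
After the IDS='alert': P(compromised) = 0.35·0.5178 / (0.35·0.5178 + 0.2·0.4822) ≈ 0.6527

0.653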